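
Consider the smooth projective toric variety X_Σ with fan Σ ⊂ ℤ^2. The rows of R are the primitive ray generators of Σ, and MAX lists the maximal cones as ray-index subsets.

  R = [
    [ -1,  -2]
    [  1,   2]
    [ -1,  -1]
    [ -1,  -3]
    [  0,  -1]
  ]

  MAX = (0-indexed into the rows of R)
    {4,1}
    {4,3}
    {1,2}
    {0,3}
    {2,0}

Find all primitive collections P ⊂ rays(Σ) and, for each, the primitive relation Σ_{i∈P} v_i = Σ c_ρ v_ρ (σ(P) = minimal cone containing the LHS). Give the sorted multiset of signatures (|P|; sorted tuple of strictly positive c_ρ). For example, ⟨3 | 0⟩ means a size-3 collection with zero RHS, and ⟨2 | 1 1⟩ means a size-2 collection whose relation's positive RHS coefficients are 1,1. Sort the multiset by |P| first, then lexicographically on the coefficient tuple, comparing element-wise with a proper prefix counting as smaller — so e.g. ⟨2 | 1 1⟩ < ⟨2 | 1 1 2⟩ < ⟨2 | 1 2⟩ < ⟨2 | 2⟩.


|primitive collections| = 5. Relations:

  {0,1}:  v_{0} + v_{1} = 0 ; sig = ⟨2 | 0⟩
  {0,4}:  v_{0} + v_{4} = v_{3} ; sig = ⟨2 | 1⟩
  {1,3}:  v_{1} + v_{3} = v_{4} ; sig = ⟨2 | 1⟩
  {2,4}:  v_{2} + v_{4} = v_{0} ; sig = ⟨2 | 1⟩
  {2,3}:  v_{2} + v_{3} = 2·v_{0} ; sig = ⟨2 | 2⟩

Signatures (|P|; sorted positive RHS coefficients), sorted:
{ ⟨2 | 0⟩,  ⟨2 | 1⟩ ×3,  ⟨2 | 2⟩ }


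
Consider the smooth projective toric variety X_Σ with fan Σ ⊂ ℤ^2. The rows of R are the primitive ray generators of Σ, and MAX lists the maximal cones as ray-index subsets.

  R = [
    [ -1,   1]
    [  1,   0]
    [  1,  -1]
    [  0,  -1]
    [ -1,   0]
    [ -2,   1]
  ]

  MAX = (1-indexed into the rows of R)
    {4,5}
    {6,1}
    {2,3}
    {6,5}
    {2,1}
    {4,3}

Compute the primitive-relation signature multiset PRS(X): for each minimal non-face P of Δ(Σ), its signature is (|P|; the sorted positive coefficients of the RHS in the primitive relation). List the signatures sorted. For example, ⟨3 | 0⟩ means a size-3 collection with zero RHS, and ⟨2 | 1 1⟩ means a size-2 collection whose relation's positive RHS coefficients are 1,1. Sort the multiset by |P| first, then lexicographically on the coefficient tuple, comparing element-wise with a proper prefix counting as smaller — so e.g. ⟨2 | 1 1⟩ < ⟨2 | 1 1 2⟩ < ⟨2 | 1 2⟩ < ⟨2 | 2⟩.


The 9 primitive collections of Σ (r=6, n=2):

  {1,3}:  v_{1} + v_{3} = 0  →  sig = ⟨2 | 0⟩
  {2,5}:  v_{2} + v_{5} = 0  →  sig = ⟨2 | 0⟩
  {1,4}:  v_{1} + v_{4} = v_{5}  →  sig = ⟨2 | 1⟩
  {1,5}:  v_{1} + v_{5} = v_{6}  →  sig = ⟨2 | 1⟩
  {2,4}:  v_{2} + v_{4} = v_{3}  →  sig = ⟨2 | 1⟩
  {2,6}:  v_{2} + v_{6} = v_{1}  →  sig = ⟨2 | 1⟩
  {3,5}:  v_{3} + v_{5} = v_{4}  →  sig = ⟨2 | 1⟩
  {3,6}:  v_{3} + v_{6} = v_{5}  →  sig = ⟨2 | 1⟩
  {4,6}:  v_{4} + v_{6} = 2·v_{5}  →  sig = ⟨2 | 2⟩

Sorted signature multiset PRS(X):
    ⟨2 | 0⟩
    ⟨2 | 0⟩
    ⟨2 | 1⟩
    ⟨2 | 1⟩
    ⟨2 | 1⟩
    ⟨2 | 1⟩
    ⟨2 | 1⟩
    ⟨2 | 1⟩
    ⟨2 | 2⟩


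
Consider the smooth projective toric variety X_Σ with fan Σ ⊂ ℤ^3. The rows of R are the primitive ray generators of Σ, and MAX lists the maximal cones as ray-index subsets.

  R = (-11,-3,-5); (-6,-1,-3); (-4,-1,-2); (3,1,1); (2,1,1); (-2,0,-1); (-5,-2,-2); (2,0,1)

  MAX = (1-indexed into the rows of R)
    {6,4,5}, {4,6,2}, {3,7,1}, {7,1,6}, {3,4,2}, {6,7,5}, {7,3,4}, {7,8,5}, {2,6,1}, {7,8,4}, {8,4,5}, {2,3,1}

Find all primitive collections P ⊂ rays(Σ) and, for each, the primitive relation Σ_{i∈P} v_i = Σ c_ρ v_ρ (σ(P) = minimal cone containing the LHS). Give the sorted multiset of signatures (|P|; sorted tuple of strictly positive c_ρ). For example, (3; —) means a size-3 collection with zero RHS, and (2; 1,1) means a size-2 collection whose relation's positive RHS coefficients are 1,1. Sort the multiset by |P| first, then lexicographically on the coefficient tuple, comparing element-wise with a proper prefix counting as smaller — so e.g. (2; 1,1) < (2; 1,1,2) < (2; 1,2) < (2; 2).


Σ has 12 primitive collections:

  P = {6,8}:  v_{6} + v_{8} = 0  ⇒ sig = (2; —)
  P = {2,7}:  v_{2} + v_{7} = v_{1}  ⇒ sig = (2; 1)
  P = {2,8}:  v_{2} + v_{8} = v_{3}  ⇒ sig = (2; 1)
  P = {3,5}:  v_{3} + v_{5} = v_{6}  ⇒ sig = (2; 1)
  P = {3,6}:  v_{3} + v_{6} = v_{2}  ⇒ sig = (2; 1)
  P = {1,8}:  v_{1} + v_{8} = v_{3} + v_{7}  ⇒ sig = (2; 1,1)
  P = {3,8}:  v_{3} + v_{8} = v_{4} + v_{7}  ⇒ sig = (2; 1,1)
  P = {1,5}:  v_{1} + v_{5} = 2·v_{6} + v_{7}  ⇒ sig = (2; 1,2)
  P = {1,4}:  v_{1} + v_{4} = 2·v_{3}  ⇒ sig = (2; 2)
  P = {2,5}:  v_{2} + v_{5} = 2·v_{6}  ⇒ sig = (2; 2)
  P = {4,5,7}:  v_{4} + v_{5} + v_{7} = 0  ⇒ sig = (3; —)
  P = {4,6,7}:  v_{4} + v_{6} + v_{7} = v_{3}  ⇒ sig = (3; 1)

Sorted signature multiset PRS(X):
    |P|=2: 10 collections, coeffs (), (1), (1), (1), (1), (1,1), (1,1), (1,2), (2), (2)
    |P|=3: 2 collections, coeffs (), (1)


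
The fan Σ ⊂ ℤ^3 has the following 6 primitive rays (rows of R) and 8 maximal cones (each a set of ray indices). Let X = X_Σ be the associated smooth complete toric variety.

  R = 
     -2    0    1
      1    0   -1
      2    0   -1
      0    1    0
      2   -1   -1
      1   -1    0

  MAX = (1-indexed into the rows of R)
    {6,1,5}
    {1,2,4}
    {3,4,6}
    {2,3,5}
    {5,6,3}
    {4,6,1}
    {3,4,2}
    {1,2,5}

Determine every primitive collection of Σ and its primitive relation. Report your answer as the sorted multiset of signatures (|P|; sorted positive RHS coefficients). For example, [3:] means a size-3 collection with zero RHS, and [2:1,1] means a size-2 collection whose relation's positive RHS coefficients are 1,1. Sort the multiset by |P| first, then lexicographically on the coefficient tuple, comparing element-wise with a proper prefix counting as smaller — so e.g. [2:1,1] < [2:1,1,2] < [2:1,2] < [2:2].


Δ(Σ) — 6 vertices, 3 min non-faces:

  P = {1,3}:  v_{1} + v_{3} = 0  →  sig = [2:]
  P = {2,6}:  v_{2} + v_{6} = v_{5}  →  sig = [2:1]
  P = {4,5}:  v_{4} + v_{5} = v_{3}  →  sig = [2:1]

Signatures (|P|; sorted positive RHS coefficients), sorted:
    |P|=2: 3 collections, coeffs (), (1), (1)


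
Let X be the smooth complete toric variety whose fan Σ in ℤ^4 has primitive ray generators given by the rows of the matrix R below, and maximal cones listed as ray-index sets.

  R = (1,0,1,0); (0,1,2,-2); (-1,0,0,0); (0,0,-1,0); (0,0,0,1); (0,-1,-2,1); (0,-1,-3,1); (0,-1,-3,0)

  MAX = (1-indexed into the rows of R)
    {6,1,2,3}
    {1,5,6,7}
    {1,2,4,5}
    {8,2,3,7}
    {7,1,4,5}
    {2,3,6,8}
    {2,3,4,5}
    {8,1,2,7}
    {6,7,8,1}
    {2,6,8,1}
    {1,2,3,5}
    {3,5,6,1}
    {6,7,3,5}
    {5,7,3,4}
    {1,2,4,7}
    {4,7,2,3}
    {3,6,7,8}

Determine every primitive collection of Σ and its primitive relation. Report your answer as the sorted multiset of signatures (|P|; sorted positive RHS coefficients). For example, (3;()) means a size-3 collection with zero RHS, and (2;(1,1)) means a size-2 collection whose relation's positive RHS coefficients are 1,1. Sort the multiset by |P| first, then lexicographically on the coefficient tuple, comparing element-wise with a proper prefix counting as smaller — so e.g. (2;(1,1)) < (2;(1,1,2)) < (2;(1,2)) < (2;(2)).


The 9 primitive collections of Σ (r=8, n=4):

  {4,6}:  v_{4} + v_{6} = v_{7}  ⟹  sig = (2;(1))
  {5,8}:  v_{5} + v_{8} = v_{7}  ⟹  sig = (2;(1))
  {4,8}:  v_{4} + v_{8} = v_{2} + 2·v_{7}  ⟹  sig = (2;(1,2))
  {1,3,4}:  v_{1} + v_{3} + v_{4} = 0  ⟹  sig = (3;())
  {2,5,6}:  v_{2} + v_{5} + v_{6} = 0  ⟹  sig = (3;())
  {1,3,7}:  v_{1} + v_{3} + v_{7} = v_{6}  ⟹  sig = (3;(1))
  {2,5,7}:  v_{2} + v_{5} + v_{7} = v_{4}  ⟹  sig = (3;(1))
  {2,6,7}:  v_{2} + v_{6} + v_{7} = v_{8}  ⟹  sig = (3;(1))
  {1,3,8}:  v_{1} + v_{3} + v_{8} = v_{2} + 2·v_{6}  ⟹  sig = (3;(1,2))

Signatures (|P|; sorted positive RHS coefficients), sorted:
[(2;(1)), (2;(1)), (2;(1,2)), (3;()), (3;()), (3;(1)), (3;(1)), (3;(1)), (3;(1,2))]


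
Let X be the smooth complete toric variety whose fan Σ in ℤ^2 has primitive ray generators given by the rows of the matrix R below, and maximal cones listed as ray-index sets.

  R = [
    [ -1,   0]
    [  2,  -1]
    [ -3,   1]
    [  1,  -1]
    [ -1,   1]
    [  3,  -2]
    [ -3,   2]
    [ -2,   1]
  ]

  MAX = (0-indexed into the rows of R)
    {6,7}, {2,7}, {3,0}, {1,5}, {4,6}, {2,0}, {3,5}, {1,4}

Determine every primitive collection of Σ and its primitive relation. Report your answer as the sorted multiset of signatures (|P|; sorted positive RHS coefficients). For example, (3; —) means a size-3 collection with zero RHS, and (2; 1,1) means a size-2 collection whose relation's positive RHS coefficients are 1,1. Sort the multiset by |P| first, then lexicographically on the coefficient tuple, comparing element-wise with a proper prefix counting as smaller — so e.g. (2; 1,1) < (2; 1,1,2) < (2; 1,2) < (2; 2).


Σ has 20 primitive collections:

  P={1,7}:  v_{1} + v_{7} = 0  →  sig = (2; —)
  P={3,4}:  v_{3} + v_{4} = 0  →  sig = (2; —)
  P={5,6}:  v_{5} + v_{6} = 0  →  sig = (2; —)
  P={0,1}:  v_{0} + v_{1} = v_{3}  →  sig = (2; 1)
  P={0,4}:  v_{0} + v_{4} = v_{7}  →  sig = (2; 1)
  P={0,7}:  v_{0} + v_{7} = v_{2}  →  sig = (2; 1)
  P={1,2}:  v_{1} + v_{2} = v_{0}  →  sig = (2; 1)
  P={1,3}:  v_{1} + v_{3} = v_{5}  →  sig = (2; 1)
  P={1,6}:  v_{1} + v_{6} = v_{4}  →  sig = (2; 1)
  P={3,6}:  v_{3} + v_{6} = v_{7}  →  sig = (2; 1)
  P={3,7}:  v_{3} + v_{7} = v_{0}  →  sig = (2; 1)
  P={4,5}:  v_{4} + v_{5} = v_{1}  →  sig = (2; 1)
  P={4,7}:  v_{4} + v_{7} = v_{6}  →  sig = (2; 1)
  P={5,7}:  v_{5} + v_{7} = v_{3}  →  sig = (2; 1)
  P={2,5}:  v_{2} + v_{5} = v_{0} + v_{3}  →  sig = (2; 1,1)
  P={0,5}:  v_{0} + v_{5} = 2·v_{3}  →  sig = (2; 2)
  P={0,6}:  v_{0} + v_{6} = 2·v_{7}  →  sig = (2; 2)
  P={2,3}:  v_{2} + v_{3} = 2·v_{0}  →  sig = (2; 2)
  P={2,4}:  v_{2} + v_{4} = 2·v_{7}  →  sig = (2; 2)
  P={2,6}:  v_{2} + v_{6} = 3·v_{7}  →  sig = (2; 3)

Hence PRS(X_Σ) =
    |P|=2: 20 collections, coeffs (), (), (), (1), (1), (1), (1), (1), (1), (1), (1), (1), (1), (1), (1,1), (2), (2), (2), (2), (3)


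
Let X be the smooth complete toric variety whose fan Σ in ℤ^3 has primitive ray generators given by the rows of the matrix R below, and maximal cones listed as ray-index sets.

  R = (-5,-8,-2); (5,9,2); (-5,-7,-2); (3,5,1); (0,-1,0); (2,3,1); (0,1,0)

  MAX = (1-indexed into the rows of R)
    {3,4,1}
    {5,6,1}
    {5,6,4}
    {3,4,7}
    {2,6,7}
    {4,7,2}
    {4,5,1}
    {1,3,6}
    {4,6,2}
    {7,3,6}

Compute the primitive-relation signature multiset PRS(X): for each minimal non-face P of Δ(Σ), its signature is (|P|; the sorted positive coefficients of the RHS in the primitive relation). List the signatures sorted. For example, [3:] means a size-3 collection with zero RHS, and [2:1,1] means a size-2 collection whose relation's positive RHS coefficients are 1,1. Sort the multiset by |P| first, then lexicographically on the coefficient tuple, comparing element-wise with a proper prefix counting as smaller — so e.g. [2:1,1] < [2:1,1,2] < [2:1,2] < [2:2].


Minimal non-faces — 9 found among 7 rays, 10 max cones:

  • {5,7}:  v_{5} + v_{7} = 0 ; sig = [2:]
  • {1,2}:  v_{1} + v_{2} = v_{7} ; sig = [2:1]
  • {1,7}:  v_{1} + v_{7} = v_{3} ; sig = [2:1]
  • {3,5}:  v_{3} + v_{5} = v_{1} ; sig = [2:1]
  • {2,5}:  v_{2} + v_{5} = v_{4} + v_{6} ; sig = [2:1,1]
  • {2,3}:  v_{2} + v_{3} = 2·v_{7} ; sig = [2:2]
  • {1,4,6}:  v_{1} + v_{4} + v_{6} = 0 ; sig = [3:]
  • {3,4,6}:  v_{3} + v_{4} + v_{6} = v_{7} ; sig = [3:1]
  • {4,6,7}:  v_{4} + v_{6} + v_{7} = v_{2} ; sig = [3:1]

so the primitive-relation signature multiset is
    |P|=2: 6 collections, coeffs (), (1), (1), (1), (1,1), (2)
    |P|=3: 3 collections, coeffs (), (1), (1)


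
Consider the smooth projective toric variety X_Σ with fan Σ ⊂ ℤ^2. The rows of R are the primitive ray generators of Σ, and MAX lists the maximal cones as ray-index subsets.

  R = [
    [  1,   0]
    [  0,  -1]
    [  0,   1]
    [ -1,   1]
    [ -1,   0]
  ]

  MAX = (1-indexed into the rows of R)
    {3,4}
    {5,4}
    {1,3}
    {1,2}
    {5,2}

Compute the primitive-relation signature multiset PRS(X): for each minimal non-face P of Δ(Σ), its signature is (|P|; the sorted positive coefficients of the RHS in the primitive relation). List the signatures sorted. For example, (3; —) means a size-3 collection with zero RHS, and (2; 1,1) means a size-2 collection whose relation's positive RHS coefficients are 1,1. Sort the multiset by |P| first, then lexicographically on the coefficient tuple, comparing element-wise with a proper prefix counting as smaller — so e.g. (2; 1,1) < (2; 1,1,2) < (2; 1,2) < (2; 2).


Σ has 5 primitive collections:

  • {1,5}:  v_{1} + v_{5} = 0  →  sig = (2; —)
  • {2,3}:  v_{2} + v_{3} = 0  →  sig = (2; —)
  • {1,4}:  v_{1} + v_{4} = v_{3}  →  sig = (2; 1)
  • {2,4}:  v_{2} + v_{4} = v_{5}  →  sig = (2; 1)
  • {3,5}:  v_{3} + v_{5} = v_{4}  →  sig = (2; 1)

Sorted signature multiset PRS(X):
    |P|=2: 5 collections, coeffs (), (), (1), (1), (1)


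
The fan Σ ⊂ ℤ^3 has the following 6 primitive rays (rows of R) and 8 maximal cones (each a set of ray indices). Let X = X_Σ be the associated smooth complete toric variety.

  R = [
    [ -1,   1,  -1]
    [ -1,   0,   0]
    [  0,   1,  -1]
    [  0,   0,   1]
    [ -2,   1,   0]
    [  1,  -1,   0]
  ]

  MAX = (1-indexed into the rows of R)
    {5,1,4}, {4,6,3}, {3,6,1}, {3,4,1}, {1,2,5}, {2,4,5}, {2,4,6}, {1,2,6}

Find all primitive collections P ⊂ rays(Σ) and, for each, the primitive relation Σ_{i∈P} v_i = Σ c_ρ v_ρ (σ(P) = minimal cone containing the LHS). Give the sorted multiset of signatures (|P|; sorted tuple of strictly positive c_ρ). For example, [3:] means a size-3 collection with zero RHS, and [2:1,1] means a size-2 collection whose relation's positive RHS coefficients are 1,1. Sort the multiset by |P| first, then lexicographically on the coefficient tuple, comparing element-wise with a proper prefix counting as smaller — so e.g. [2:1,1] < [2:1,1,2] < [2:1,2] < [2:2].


The 5 primitive collections of Σ (r=6, n=3):

  P = {2,3}:  v_{2} + v_{3} = v_{1}  →  sig = [2:1]
  P = {5,6}:  v_{5} + v_{6} = v_{2}  →  sig = [2:1]
  P = {3,5}:  v_{3} + v_{5} = 2·v_{1} + v_{4}  →  sig = [2:1,2]
  P = {1,4,6}:  v_{1} + v_{4} + v_{6} = 0  →  sig = [3:]
  P = {1,2,4}:  v_{1} + v_{2} + v_{4} = v_{5}  →  sig = [3:1]

Hence PRS(X_Σ) =
    |P|=2: 3 collections, coeffs (1), (1), (1,2)
    |P|=3: 2 collections, coeffs (), (1)


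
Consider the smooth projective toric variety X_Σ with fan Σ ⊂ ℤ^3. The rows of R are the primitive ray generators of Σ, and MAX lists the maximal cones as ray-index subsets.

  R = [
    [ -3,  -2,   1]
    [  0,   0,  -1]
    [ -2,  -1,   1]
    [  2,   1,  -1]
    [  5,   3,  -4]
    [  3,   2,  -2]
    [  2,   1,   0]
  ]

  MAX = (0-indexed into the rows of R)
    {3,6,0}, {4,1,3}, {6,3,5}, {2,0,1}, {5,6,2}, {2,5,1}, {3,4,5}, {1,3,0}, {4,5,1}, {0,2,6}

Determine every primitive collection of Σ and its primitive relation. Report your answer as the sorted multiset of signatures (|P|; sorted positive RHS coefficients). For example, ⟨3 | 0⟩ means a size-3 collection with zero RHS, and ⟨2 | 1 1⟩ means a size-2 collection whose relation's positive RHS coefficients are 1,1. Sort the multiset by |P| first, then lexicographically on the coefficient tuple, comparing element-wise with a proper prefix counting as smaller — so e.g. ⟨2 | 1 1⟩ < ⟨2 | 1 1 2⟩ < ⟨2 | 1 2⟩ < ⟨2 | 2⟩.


7 minimal non-faces of Δ(Σ) (on 7 rays):

  {2,3}:  v_{2} + v_{3} = 0 ; sig = ⟨2 | 0⟩
  {0,5}:  v_{0} + v_{5} = v_{1} ; sig = ⟨2 | 1⟩
  {1,6}:  v_{1} + v_{6} = v_{3} ; sig = ⟨2 | 1⟩
  {2,4}:  v_{2} + v_{4} = v_{1} + v_{5} ; sig = ⟨2 | 1 1⟩
  {0,4}:  v_{0} + v_{4} = 2·v_{1} + v_{3} ; sig = ⟨2 | 1 2⟩
  {4,6}:  v_{4} + v_{6} = 2·v_{3} + v_{5} ; sig = ⟨2 | 1 2⟩
  {1,3,5}:  v_{1} + v_{3} + v_{5} = v_{4} ; sig = ⟨3 | 1⟩

Sorted signature multiset PRS(X):
[⟨2 | 0⟩, ⟨2 | 1⟩, ⟨2 | 1⟩, ⟨2 | 1 1⟩, ⟨2 | 1 2⟩, ⟨2 | 1 2⟩, ⟨3 | 1⟩]


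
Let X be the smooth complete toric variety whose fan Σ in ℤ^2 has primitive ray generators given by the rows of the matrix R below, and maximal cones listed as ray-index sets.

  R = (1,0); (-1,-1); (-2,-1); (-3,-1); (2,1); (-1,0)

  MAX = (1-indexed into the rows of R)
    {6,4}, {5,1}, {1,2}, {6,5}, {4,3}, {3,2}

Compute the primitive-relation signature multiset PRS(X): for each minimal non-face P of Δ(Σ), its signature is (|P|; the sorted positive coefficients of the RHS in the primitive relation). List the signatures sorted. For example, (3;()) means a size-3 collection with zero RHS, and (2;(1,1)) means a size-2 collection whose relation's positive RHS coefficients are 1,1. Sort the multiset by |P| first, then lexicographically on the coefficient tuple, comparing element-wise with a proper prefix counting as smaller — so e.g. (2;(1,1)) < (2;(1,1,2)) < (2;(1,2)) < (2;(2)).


Minimal non-faces — 9 found among 6 rays, 6 max cones:

  P={1,6}:  v_{1} + v_{6} = 0  so sig = (2;())
  P={3,5}:  v_{3} + v_{5} = 0  so sig = (2;())
  P={1,3}:  v_{1} + v_{3} = v_{2}  so sig = (2;(1))
  P={1,4}:  v_{1} + v_{4} = v_{3}  so sig = (2;(1))
  P={2,5}:  v_{2} + v_{5} = v_{1}  so sig = (2;(1))
  P={2,6}:  v_{2} + v_{6} = v_{3}  so sig = (2;(1))
  P={3,6}:  v_{3} + v_{6} = v_{4}  so sig = (2;(1))
  P={4,5}:  v_{4} + v_{5} = v_{6}  so sig = (2;(1))
  P={2,4}:  v_{2} + v_{4} = 2·v_{3}  so sig = (2;(2))

Sorted signature multiset PRS(X):
{ (2;()) ×2,  (2;(1)) ×6,  (2;(2)) }


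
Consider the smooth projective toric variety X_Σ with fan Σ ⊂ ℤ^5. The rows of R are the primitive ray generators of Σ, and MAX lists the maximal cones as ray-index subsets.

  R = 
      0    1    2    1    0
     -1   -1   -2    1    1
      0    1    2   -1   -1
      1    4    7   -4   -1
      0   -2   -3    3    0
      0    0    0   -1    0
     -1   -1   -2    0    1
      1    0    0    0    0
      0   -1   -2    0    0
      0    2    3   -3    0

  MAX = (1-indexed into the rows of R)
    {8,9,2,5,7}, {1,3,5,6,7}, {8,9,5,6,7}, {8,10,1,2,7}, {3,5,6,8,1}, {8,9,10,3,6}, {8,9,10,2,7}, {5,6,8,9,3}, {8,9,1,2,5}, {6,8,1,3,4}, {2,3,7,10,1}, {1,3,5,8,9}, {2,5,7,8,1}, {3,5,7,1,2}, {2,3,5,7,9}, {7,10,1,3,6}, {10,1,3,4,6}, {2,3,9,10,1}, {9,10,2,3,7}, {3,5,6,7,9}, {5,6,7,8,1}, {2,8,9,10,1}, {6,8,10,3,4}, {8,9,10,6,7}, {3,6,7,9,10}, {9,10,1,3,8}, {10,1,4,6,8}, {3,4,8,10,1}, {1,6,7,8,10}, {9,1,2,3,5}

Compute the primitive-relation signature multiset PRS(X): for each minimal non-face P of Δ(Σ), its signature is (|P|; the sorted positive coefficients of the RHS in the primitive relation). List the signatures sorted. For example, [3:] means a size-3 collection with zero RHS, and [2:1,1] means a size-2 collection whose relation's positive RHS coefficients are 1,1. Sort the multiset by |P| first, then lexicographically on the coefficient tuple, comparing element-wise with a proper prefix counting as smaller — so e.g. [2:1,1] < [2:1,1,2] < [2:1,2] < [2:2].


Minimal non-faces — 11 found among 10 rays, 30 max cones:

  {5,10}:  v_{5} + v_{10} = 0  ⟹  sig = [2:]
  {2,6}:  v_{2} + v_{6} = v_{7}  ⟹  sig = [2:1]
  {2,4}:  v_{2} + v_{4} = v_{1} + v_{6} + v_{10}  ⟹  sig = [2:1,1,1]
  {4,9}:  v_{4} + v_{9} = v_{3} + v_{8} + v_{10}  ⟹  sig = [2:1,1,1]
  {4,5}:  v_{4} + v_{5} = v_{1} + v_{3} + v_{6} + v_{8}  ⟹  sig = [2:1,1,1,1]
  {4,7}:  v_{4} + v_{7} = v_{1} + 2·v_{6} + v_{10}  ⟹  sig = [2:1,1,2]
  {1,6,9}:  v_{1} + v_{6} + v_{9} = 0  ⟹  sig = [3:]
  {2,3,8}:  v_{2} + v_{3} + v_{8} = 0  ⟹  sig = [3:]
  {1,7,9}:  v_{1} + v_{7} + v_{9} = v_{2}  ⟹  sig = [3:1]
  {3,7,8}:  v_{3} + v_{7} + v_{8} = v_{6}  ⟹  sig = [3:1]
  {1,3,6,8,10}:  v_{1} + v_{3} + v_{6} + v_{8} + v_{10} = v_{4}  ⟹  sig = [5:1]

Hence PRS(X_Σ) =
    |P|=2: 6 collections, coeffs (), (1), (1,1,1), (1,1,1), (1,1,1,1), (1,1,2)
    |P|=3: 4 collections, coeffs (), (), (1), (1)
    |P|=5: 1 collection, coeffs (1)


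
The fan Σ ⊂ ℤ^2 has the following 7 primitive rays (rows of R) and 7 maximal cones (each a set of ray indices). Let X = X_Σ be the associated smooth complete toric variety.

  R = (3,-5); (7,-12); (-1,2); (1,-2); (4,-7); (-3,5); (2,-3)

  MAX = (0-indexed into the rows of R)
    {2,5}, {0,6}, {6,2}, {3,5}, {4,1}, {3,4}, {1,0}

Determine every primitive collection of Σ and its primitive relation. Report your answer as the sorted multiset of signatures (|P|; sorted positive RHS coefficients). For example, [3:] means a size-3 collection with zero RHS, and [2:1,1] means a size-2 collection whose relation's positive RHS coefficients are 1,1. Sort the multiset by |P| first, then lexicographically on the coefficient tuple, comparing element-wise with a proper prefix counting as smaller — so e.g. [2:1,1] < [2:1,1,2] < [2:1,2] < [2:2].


Σ has 14 primitive collections:

  P = {0,5}:  v_{0} + v_{5} = 0  ⟹  sig = [2:]
  P = {2,3}:  v_{2} + v_{3} = 0  ⟹  sig = [2:]
  P = {0,2}:  v_{0} + v_{2} = v_{6}  ⟹  sig = [2:1]
  P = {0,3}:  v_{0} + v_{3} = v_{4}  ⟹  sig = [2:1]
  P = {0,4}:  v_{0} + v_{4} = v_{1}  ⟹  sig = [2:1]
  P = {1,5}:  v_{1} + v_{5} = v_{4}  ⟹  sig = [2:1]
  P = {2,4}:  v_{2} + v_{4} = v_{0}  ⟹  sig = [2:1]
  P = {3,6}:  v_{3} + v_{6} = v_{0}  ⟹  sig = [2:1]
  P = {4,5}:  v_{4} + v_{5} = v_{3}  ⟹  sig = [2:1]
  P = {5,6}:  v_{5} + v_{6} = v_{2}  ⟹  sig = [2:1]
  P = {1,2}:  v_{1} + v_{2} = 2·v_{0}  ⟹  sig = [2:2]
  P = {1,3}:  v_{1} + v_{3} = 2·v_{4}  ⟹  sig = [2:2]
  P = {4,6}:  v_{4} + v_{6} = 2·v_{0}  ⟹  sig = [2:2]
  P = {1,6}:  v_{1} + v_{6} = 3·v_{0}  ⟹  sig = [2:3]

so the primitive-relation signature multiset is
    [2:]
    [2:]
    [2:1]
    [2:1]
    [2:1]
    [2:1]
    [2:1]
    [2:1]
    [2:1]
    [2:1]
    [2:2]
    [2:2]
    [2:2]
    [2:3]


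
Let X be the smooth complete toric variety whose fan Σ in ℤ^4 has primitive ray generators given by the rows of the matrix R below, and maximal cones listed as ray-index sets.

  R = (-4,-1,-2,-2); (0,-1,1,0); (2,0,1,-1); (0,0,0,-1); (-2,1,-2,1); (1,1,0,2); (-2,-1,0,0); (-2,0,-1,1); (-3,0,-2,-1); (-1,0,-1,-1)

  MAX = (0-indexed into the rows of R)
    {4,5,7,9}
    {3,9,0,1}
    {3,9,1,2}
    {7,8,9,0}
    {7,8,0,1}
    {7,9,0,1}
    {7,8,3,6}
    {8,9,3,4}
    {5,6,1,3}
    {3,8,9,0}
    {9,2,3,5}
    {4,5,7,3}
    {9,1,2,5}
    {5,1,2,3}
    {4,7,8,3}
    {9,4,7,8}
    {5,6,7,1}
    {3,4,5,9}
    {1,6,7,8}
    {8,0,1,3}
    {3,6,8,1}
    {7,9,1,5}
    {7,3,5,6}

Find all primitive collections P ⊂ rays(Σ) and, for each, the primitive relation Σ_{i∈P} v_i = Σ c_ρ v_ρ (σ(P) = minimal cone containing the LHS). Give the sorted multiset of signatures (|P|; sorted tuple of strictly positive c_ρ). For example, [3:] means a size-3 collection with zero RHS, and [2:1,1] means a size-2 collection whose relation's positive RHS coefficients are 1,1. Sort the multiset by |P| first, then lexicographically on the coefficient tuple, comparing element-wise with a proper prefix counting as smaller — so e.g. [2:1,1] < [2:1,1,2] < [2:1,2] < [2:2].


Primitive collections (17):

  {2,7}:  v_{2} + v_{7} = 0 — sig = [2:]
  {1,4}:  v_{1} + v_{4} = v_{7} — sig = [2:1]
  {5,8}:  v_{5} + v_{8} = v_{4} — sig = [2:1]
  {0,5}:  v_{0} + v_{5} = v_{7} + v_{9} — sig = [2:1,1]
  {2,6}:  v_{2} + v_{6} = v_{1} + v_{3} — sig = [2:1,1]
  {2,8}:  v_{2} + v_{8} = v_{3} + v_{9} — sig = [2:1,1]
  {6,9}:  v_{6} + v_{9} = v_{1} + v_{8} — sig = [2:1,1]
  {0,4}:  v_{0} + v_{4} = v_{7} + v_{8} + v_{9} — sig = [2:1,1,1]
  {2,4}:  v_{2} + v_{4} = v_{3} + v_{5} + v_{9} — sig = [2:1,1,1]
  {0,2}:  v_{0} + v_{2} = v_{1} + v_{3} + 2·v_{9} — sig = [2:1,1,2]
  {4,6}:  v_{4} + v_{6} = v_{3} + 2·v_{7} — sig = [2:1,2]
  {0,6}:  v_{0} + v_{6} = 2·v_{1} + 2·v_{8} — sig = [2:2,2]
  {1,3,7}:  v_{1} + v_{3} + v_{7} = v_{6} — sig = [3:1]
  {1,8,9}:  v_{1} + v_{8} + v_{9} = v_{0} — sig = [3:1]
  {3,7,9}:  v_{3} + v_{7} + v_{9} = v_{8} — sig = [3:1]
  {0,3,7}:  v_{0} + v_{3} + v_{7} = v_{1} + 2·v_{8} — sig = [3:1,2]
  {1,3,5,9}:  v_{1} + v_{3} + v_{5} + v_{9} = 0 — sig = [4:]

so the primitive-relation signature multiset is
[[2:], [2:1], [2:1], [2:1,1], [2:1,1], [2:1,1], [2:1,1], [2:1,1,1], [2:1,1,1], [2:1,1,2], [2:1,2], [2:2,2], [3:1], [3:1], [3:1], [3:1,2], [4:]]


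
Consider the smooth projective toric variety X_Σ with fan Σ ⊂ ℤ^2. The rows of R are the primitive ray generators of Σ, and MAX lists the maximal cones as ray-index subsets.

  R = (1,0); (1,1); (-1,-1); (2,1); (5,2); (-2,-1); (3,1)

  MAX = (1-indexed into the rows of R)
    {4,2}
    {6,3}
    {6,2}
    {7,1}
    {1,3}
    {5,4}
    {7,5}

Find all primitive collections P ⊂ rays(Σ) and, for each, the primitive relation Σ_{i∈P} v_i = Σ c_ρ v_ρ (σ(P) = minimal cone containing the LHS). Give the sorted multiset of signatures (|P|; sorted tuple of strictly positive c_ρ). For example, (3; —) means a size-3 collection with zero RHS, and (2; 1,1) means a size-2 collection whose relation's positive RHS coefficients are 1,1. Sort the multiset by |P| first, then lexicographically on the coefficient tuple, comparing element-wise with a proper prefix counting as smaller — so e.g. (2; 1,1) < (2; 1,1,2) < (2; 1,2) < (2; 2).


Σ has 14 primitive collections:

  • {2,3}:  v_{2} + v_{3} = 0  so sig = (2; —)
  • {4,6}:  v_{4} + v_{6} = 0  so sig = (2; —)
  • {1,2}:  v_{1} + v_{2} = v_{4}  so sig = (2; 1)
  • {1,4}:  v_{1} + v_{4} = v_{7}  so sig = (2; 1)
  • {1,6}:  v_{1} + v_{6} = v_{3}  so sig = (2; 1)
  • {3,4}:  v_{3} + v_{4} = v_{1}  so sig = (2; 1)
  • {4,7}:  v_{4} + v_{7} = v_{5}  so sig = (2; 1)
  • {5,6}:  v_{5} + v_{6} = v_{7}  so sig = (2; 1)
  • {6,7}:  v_{6} + v_{7} = v_{1}  so sig = (2; 1)
  • {3,5}:  v_{3} + v_{5} = v_{1} + v_{7}  so sig = (2; 1,1)
  • {1,5}:  v_{1} + v_{5} = 2·v_{7}  so sig = (2; 2)
  • {2,7}:  v_{2} + v_{7} = 2·v_{4}  so sig = (2; 2)
  • {3,7}:  v_{3} + v_{7} = 2·v_{1}  so sig = (2; 2)
  • {2,5}:  v_{2} + v_{5} = 3·v_{4}  so sig = (2; 3)

Sorted signature multiset PRS(X):
{ (2; —) ×2,  (2; 1) ×7,  (2; 1,1),  (2; 2) ×3,  (2; 3) }


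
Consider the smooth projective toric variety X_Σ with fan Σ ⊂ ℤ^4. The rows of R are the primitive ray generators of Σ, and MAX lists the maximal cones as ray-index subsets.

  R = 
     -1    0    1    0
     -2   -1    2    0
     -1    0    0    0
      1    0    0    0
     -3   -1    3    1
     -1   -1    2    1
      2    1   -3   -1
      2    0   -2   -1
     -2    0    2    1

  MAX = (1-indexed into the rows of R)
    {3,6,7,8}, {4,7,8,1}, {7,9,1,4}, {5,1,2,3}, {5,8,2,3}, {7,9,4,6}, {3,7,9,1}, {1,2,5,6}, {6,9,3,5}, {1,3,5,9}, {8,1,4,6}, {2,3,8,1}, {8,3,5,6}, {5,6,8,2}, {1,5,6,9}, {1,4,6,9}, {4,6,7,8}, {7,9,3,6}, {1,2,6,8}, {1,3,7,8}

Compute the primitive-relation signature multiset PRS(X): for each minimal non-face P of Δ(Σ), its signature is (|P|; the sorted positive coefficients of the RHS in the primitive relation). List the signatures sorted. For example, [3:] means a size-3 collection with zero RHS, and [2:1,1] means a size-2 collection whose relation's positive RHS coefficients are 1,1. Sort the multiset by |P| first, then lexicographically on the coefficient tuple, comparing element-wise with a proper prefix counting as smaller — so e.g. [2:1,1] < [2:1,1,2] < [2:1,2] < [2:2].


11 minimal non-faces of Δ(Σ) (on 9 rays):

  P = {3,4}:  v_{3} + v_{4} = 0  →  sig = [2:]
  P = {8,9}:  v_{8} + v_{9} = 0  →  sig = [2:]
  P = {5,7}:  v_{5} + v_{7} = v_{3}  →  sig = [2:1]
  P = {2,9}:  v_{2} + v_{9} = v_{1} + v_{5}  →  sig = [2:1,1]
  P = {4,5}:  v_{4} + v_{5} = v_{1} + v_{6}  →  sig = [2:1,1]
  P = {2,7}:  v_{2} + v_{7} = v_{1} + v_{3} + v_{8}  →  sig = [2:1,1,1]
  P = {2,4}:  v_{2} + v_{4} = 2·v_{1} + v_{6} + v_{8}  →  sig = [2:1,1,2]
  P = {1,6,7}:  v_{1} + v_{6} + v_{7} = 0  →  sig = [3:]
  P = {1,3,6}:  v_{1} + v_{3} + v_{6} = v_{5}  →  sig = [3:1]
  P = {1,5,8}:  v_{1} + v_{5} + v_{8} = v_{2}  →  sig = [3:1]
  P = {2,3,6}:  v_{2} + v_{3} + v_{6} = 2·v_{5} + v_{8}  →  sig = [3:1,2]

so the primitive-relation signature multiset is
    [2:]
    [2:]
    [2:1]
    [2:1,1]
    [2:1,1]
    [2:1,1,1]
    [2:1,1,2]
    [3:]
    [3:1]
    [3:1]
    [3:1,2]


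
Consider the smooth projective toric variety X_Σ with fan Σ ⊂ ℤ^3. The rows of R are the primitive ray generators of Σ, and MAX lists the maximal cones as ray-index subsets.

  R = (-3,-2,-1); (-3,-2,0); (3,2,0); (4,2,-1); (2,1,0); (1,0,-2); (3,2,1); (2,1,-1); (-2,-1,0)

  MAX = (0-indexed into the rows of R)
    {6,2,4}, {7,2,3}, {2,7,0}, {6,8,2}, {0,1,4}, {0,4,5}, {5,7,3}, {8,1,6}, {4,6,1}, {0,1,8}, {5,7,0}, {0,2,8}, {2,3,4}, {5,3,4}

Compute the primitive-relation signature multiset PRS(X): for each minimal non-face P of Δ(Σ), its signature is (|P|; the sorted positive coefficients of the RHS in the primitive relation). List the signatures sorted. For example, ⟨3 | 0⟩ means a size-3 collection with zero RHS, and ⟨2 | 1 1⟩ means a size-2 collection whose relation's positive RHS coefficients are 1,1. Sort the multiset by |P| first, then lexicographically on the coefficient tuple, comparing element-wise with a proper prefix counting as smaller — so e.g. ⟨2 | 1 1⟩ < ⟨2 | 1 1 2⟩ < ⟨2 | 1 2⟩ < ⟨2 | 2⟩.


Δ(Σ) — 9 vertices, 16 min non-faces:

  P = {0,6}:  v_{0} + v_{6} = 0  ⇒ sig = ⟨2 | 0⟩
  P = {1,2}:  v_{1} + v_{2} = 0  ⇒ sig = ⟨2 | 0⟩
  P = {4,8}:  v_{4} + v_{8} = 0  ⇒ sig = ⟨2 | 0⟩
  P = {0,3}:  v_{0} + v_{3} = v_{5}  ⇒ sig = ⟨2 | 1⟩
  P = {3,8}:  v_{3} + v_{8} = v_{7}  ⇒ sig = ⟨2 | 1⟩
  P = {4,7}:  v_{4} + v_{7} = v_{3}  ⇒ sig = ⟨2 | 1⟩
  P = {5,6}:  v_{5} + v_{6} = v_{3}  ⇒ sig = ⟨2 | 1⟩
  P = {1,7}:  v_{1} + v_{7} = v_{0} + v_{4}  ⇒ sig = ⟨2 | 1 1⟩
  P = {5,8}:  v_{5} + v_{8} = v_{0} + v_{7}  ⇒ sig = ⟨2 | 1 1⟩
  P = {6,7}:  v_{6} + v_{7} = v_{2} + v_{4}  ⇒ sig = ⟨2 | 1 1⟩
  P = {7,8}:  v_{7} + v_{8} = v_{0} + v_{2}  ⇒ sig = ⟨2 | 1 1⟩
  P = {1,3}:  v_{1} + v_{3} = v_{0} + 2·v_{4}  ⇒ sig = ⟨2 | 1 2⟩
  P = {3,6}:  v_{3} + v_{6} = v_{2} + 2·v_{4}  ⇒ sig = ⟨2 | 1 2⟩
  P = {2,5}:  v_{2} + v_{5} = 2·v_{7}  ⇒ sig = ⟨2 | 2⟩
  P = {1,5}:  v_{1} + v_{5} = 2·v_{0} + 2·v_{4}  ⇒ sig = ⟨2 | 2 2⟩
  P = {0,2,4}:  v_{0} + v_{2} + v_{4} = v_{7}  ⇒ sig = ⟨3 | 1⟩

so the primitive-relation signature multiset is
{ ⟨2 | 0⟩ ×3,  ⟨2 | 1⟩ ×4,  ⟨2 | 1 1⟩ ×4,  ⟨2 | 1 2⟩ ×2,  ⟨2 | 2⟩,  ⟨2 | 2 2⟩,  ⟨3 | 1⟩ }


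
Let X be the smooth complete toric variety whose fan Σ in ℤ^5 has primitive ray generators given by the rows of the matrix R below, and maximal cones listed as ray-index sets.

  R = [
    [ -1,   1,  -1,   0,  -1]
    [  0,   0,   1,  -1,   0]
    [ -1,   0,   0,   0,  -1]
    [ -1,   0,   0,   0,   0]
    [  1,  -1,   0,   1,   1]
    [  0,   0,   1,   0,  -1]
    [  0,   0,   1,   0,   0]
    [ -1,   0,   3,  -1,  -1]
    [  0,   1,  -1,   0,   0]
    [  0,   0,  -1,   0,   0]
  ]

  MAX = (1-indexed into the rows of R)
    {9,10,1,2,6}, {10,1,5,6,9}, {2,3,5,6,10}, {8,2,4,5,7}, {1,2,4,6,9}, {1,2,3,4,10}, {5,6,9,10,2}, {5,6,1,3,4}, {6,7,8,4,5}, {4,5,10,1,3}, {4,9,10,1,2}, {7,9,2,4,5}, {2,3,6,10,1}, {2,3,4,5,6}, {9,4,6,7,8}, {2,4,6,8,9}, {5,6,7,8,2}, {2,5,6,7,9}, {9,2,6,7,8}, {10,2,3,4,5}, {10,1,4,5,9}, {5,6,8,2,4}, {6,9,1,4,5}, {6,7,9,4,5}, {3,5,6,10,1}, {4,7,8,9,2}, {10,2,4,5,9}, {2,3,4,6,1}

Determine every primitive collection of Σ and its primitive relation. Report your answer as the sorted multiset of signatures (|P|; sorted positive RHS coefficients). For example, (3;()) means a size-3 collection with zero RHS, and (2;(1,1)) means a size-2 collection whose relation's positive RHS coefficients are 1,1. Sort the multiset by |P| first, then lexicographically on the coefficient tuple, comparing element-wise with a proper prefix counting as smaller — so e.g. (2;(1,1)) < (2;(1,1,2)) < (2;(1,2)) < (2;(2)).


Σ has 12 primitive collections:

  {7,10}:  v_{7} + v_{10} = 0 ; sig = (2;())
  {3,9}:  v_{3} + v_{9} = v_{1} ; sig = (2;(1))
  {3,7}:  v_{3} + v_{7} = v_{4} + v_{6} ; sig = (2;(1,1))
  {1,7}:  v_{1} + v_{7} = v_{4} + v_{6} + v_{9} ; sig = (2;(1,1,1))
  {8,10}:  v_{8} + v_{10} = v_{2} + v_{4} + v_{6} ; sig = (2;(1,1,1))
  {1,8}:  v_{1} + v_{8} = v_{2} + 2·v_{4} + 2·v_{6} + v_{9} ; sig = (2;(1,1,2,2))
  {3,8}:  v_{3} + v_{8} = v_{2} + 2·v_{4} + 2·v_{6} ; sig = (2;(1,2,2))
  {1,2,5}:  v_{1} + v_{2} + v_{5} = 0 ; sig = (3;())
  {4,6,10}:  v_{4} + v_{6} + v_{10} = v_{3} ; sig = (3;(1))
  {5,8,9}:  v_{5} + v_{8} + v_{9} = 2·v_{7} ; sig = (3;(2))
  {2,4,6,7}:  v_{2} + v_{4} + v_{6} + v_{7} = v_{8} ; sig = (4;(1))
  {2,4,5,6,9}:  v_{2} + v_{4} + v_{5} + v_{6} + v_{9} = v_{7} ; sig = (5;(1))

Sorted signature multiset PRS(X):
[(2;()), (2;(1)), (2;(1,1)), (2;(1,1,1)), (2;(1,1,1)), (2;(1,1,2,2)), (2;(1,2,2)), (3;()), (3;(1)), (3;(2)), (4;(1)), (5;(1))]


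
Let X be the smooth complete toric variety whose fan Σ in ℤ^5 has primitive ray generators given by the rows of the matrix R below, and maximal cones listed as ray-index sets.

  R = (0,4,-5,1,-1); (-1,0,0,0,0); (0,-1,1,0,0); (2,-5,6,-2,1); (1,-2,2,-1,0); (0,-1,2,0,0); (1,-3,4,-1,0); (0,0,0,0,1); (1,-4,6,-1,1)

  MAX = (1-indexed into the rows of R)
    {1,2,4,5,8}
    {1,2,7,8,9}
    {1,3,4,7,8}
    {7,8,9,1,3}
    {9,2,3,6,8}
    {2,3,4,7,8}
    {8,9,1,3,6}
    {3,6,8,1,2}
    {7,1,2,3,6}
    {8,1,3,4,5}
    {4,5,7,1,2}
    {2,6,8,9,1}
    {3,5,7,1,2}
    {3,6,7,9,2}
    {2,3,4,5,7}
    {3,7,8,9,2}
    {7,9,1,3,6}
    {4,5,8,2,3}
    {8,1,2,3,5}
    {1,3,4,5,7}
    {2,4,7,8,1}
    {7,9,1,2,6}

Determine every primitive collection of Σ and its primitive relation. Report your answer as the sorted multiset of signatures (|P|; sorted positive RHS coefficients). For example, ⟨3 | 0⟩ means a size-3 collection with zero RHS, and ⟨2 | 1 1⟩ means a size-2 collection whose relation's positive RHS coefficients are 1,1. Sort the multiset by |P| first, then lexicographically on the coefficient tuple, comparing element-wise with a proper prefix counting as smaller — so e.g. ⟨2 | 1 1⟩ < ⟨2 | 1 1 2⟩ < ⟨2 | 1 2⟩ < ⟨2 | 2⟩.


|primitive collections| = 9. Relations:

  {5,6}:  v_{5} + v_{6} = v_{7}  so sig = ⟨2 | 1⟩
  {4,6}:  v_{4} + v_{6} = 2·v_{7} + v_{8}  so sig = ⟨2 | 1 2⟩
  {5,9}:  v_{5} + v_{9} = 2·v_{7} + v_{8}  so sig = ⟨2 | 1 2⟩
  {4,9}:  v_{4} + v_{9} = 3·v_{7} + 2·v_{8}  so sig = ⟨2 | 2 3⟩
  {5,7,8}:  v_{5} + v_{7} + v_{8} = v_{4}  so sig = ⟨3 | 1⟩
  {6,7,8}:  v_{6} + v_{7} + v_{8} = v_{9}  so sig = ⟨3 | 1⟩
  {1,2,3,4}:  v_{1} + v_{2} + v_{3} + v_{4} = v_{5}  so sig = ⟨4 | 1⟩
  {1,2,3,9}:  v_{1} + v_{2} + v_{3} + v_{9} = v_{6}  so sig = ⟨4 | 1⟩
  {1,2,3,7,8}:  v_{1} + v_{2} + v_{3} + v_{7} + v_{8} = 0  so sig = ⟨5 | 0⟩

Sorted signature multiset PRS(X):
{ ⟨2 | 1⟩,  ⟨2 | 1 2⟩ ×2,  ⟨2 | 2 3⟩,  ⟨3 | 1⟩ ×2,  ⟨4 | 1⟩ ×2,  ⟨5 | 0⟩ }


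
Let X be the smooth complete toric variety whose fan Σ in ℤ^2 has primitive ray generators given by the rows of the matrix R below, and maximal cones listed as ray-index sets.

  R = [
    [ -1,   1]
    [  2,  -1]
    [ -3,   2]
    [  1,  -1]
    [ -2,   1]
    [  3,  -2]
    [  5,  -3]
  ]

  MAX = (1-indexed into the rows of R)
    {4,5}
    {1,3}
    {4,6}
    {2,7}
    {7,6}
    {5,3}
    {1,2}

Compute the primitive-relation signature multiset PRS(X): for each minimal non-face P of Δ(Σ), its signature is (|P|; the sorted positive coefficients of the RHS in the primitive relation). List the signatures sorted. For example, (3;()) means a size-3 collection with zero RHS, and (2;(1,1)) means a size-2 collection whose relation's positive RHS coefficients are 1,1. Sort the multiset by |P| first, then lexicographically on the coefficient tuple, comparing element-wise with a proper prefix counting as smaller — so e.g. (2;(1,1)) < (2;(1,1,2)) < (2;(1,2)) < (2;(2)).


Primitive collections (14):

  • {1,4}:  v_{1} + v_{4} = 0  ⟹  sig = (2;())
  • {2,5}:  v_{2} + v_{5} = 0  ⟹  sig = (2;())
  • {3,6}:  v_{3} + v_{6} = 0  ⟹  sig = (2;())
  • {1,5}:  v_{1} + v_{5} = v_{3}  ⟹  sig = (2;(1))
  • {1,6}:  v_{1} + v_{6} = v_{2}  ⟹  sig = (2;(1))
  • {2,3}:  v_{2} + v_{3} = v_{1}  ⟹  sig = (2;(1))
  • {2,4}:  v_{2} + v_{4} = v_{6}  ⟹  sig = (2;(1))
  • {2,6}:  v_{2} + v_{6} = v_{7}  ⟹  sig = (2;(1))
  • {3,4}:  v_{3} + v_{4} = v_{5}  ⟹  sig = (2;(1))
  • {3,7}:  v_{3} + v_{7} = v_{2}  ⟹  sig = (2;(1))
  • {5,6}:  v_{5} + v_{6} = v_{4}  ⟹  sig = (2;(1))
  • {5,7}:  v_{5} + v_{7} = v_{6}  ⟹  sig = (2;(1))
  • {1,7}:  v_{1} + v_{7} = 2·v_{2}  ⟹  sig = (2;(2))
  • {4,7}:  v_{4} + v_{7} = 2·v_{6}  ⟹  sig = (2;(2))

Hence PRS(X_Σ) =
    |P|=2: 14 collections, coeffs (), (), (), (1), (1), (1), (1), (1), (1), (1), (1), (1), (2), (2)


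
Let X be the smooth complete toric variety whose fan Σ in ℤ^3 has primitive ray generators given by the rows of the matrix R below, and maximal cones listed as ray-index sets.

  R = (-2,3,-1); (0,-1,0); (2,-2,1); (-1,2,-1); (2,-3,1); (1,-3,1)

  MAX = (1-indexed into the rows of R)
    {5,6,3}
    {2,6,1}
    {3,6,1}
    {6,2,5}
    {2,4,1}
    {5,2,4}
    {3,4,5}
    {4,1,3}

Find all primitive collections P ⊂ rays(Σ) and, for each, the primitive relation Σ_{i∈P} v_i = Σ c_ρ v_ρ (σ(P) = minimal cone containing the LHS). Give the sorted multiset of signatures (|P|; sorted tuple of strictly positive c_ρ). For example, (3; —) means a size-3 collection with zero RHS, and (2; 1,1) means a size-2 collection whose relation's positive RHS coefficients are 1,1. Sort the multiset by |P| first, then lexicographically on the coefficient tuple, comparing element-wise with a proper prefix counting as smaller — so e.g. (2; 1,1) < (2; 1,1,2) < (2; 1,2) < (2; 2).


The 3 primitive collections of Σ (r=6, n=3):

  P = {1,5}:  v_{1} + v_{5} = 0  →  sig = (2; —)
  P = {2,3}:  v_{2} + v_{3} = v_{5}  →  sig = (2; 1)
  P = {4,6}:  v_{4} + v_{6} = v_{2}  →  sig = (2; 1)

Hence PRS(X_Σ) =
{ (2; —),  (2; 1) ×2 }


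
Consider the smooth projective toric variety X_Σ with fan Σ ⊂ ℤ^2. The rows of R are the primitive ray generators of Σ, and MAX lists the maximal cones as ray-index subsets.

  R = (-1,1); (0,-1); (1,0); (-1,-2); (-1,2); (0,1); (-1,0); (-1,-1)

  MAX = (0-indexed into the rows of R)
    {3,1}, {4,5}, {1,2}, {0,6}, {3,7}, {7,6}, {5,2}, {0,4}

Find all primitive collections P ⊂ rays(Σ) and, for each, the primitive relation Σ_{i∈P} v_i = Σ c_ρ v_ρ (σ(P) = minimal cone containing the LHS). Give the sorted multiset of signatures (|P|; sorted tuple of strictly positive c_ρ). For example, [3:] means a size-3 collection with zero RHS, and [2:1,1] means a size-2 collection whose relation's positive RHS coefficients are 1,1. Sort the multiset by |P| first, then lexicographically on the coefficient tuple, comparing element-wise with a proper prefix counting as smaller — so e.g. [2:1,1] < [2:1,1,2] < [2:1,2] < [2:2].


20 minimal non-faces of Δ(Σ) (on 8 rays):

  P = {1,5}:  v_{1} + v_{5} = 0  ⇒ sig = [2:]
  P = {2,6}:  v_{2} + v_{6} = 0  ⇒ sig = [2:]
  P = {0,1}:  v_{0} + v_{1} = v_{6}  ⇒ sig = [2:1]
  P = {0,2}:  v_{0} + v_{2} = v_{5}  ⇒ sig = [2:1]
  P = {0,5}:  v_{0} + v_{5} = v_{4}  ⇒ sig = [2:1]
  P = {1,4}:  v_{1} + v_{4} = v_{0}  ⇒ sig = [2:1]
  P = {1,6}:  v_{1} + v_{6} = v_{7}  ⇒ sig = [2:1]
  P = {1,7}:  v_{1} + v_{7} = v_{3}  ⇒ sig = [2:1]
  P = {2,7}:  v_{2} + v_{7} = v_{1}  ⇒ sig = [2:1]
  P = {3,5}:  v_{3} + v_{5} = v_{7}  ⇒ sig = [2:1]
  P = {5,6}:  v_{5} + v_{6} = v_{0}  ⇒ sig = [2:1]
  P = {5,7}:  v_{5} + v_{7} = v_{6}  ⇒ sig = [2:1]
  P = {0,3}:  v_{0} + v_{3} = v_{6} + v_{7}  ⇒ sig = [2:1,1]
  P = {4,7}:  v_{4} + v_{7} = v_{0} + v_{6}  ⇒ sig = [2:1,1]
  P = {0,7}:  v_{0} + v_{7} = 2·v_{6}  ⇒ sig = [2:2]
  P = {2,3}:  v_{2} + v_{3} = 2·v_{1}  ⇒ sig = [2:2]
  P = {2,4}:  v_{2} + v_{4} = 2·v_{5}  ⇒ sig = [2:2]
  P = {3,4}:  v_{3} + v_{4} = 2·v_{6}  ⇒ sig = [2:2]
  P = {3,6}:  v_{3} + v_{6} = 2·v_{7}  ⇒ sig = [2:2]
  P = {4,6}:  v_{4} + v_{6} = 2·v_{0}  ⇒ sig = [2:2]

so the primitive-relation signature multiset is
    [2:]
    [2:]
    [2:1]
    [2:1]
    [2:1]
    [2:1]
    [2:1]
    [2:1]
    [2:1]
    [2:1]
    [2:1]
    [2:1]
    [2:1,1]
    [2:1,1]
    [2:2]
    [2:2]
    [2:2]
    [2:2]
    [2:2]
    [2:2]
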